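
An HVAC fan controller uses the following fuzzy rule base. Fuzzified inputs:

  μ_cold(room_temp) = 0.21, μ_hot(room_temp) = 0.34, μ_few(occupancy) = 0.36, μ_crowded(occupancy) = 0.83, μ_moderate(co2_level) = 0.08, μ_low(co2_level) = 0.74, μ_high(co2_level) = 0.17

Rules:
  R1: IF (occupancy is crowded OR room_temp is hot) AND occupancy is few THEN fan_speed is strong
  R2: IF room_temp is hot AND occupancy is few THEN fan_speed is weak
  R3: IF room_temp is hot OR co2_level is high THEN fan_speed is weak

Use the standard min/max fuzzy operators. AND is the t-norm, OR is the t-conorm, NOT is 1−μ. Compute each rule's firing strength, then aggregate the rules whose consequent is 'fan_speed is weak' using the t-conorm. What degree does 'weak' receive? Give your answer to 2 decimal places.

R1: (crowded=0.83 OR hot=0.34) = 0.83; AND[min(a, b)] with few=0.36 → w = 0.36
R2: hot=0.34, few=0.36; AND[min(a, b)] → w = 0.34
R3: hot=0.34, high=0.17; OR[max(a, b)] → w = 0.34
Rules with consequent 'weak': {R2, R3} → strengths 0.34, 0.34
Aggregate via t-conorm [max(a, b)]: 0.34

0.34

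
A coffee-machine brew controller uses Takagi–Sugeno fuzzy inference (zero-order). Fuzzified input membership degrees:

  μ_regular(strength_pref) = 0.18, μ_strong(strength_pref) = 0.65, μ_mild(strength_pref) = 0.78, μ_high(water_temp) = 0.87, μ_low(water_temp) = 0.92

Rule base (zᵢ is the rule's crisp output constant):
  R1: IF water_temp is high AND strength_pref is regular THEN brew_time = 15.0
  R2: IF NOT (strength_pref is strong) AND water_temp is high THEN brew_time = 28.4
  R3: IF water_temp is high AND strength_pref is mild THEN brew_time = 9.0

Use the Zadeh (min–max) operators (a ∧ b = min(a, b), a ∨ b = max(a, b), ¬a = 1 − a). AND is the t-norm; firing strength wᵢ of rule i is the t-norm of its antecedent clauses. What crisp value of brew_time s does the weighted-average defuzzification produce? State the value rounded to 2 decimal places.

15.01

R1 (z=15.0): high=0.87, regular=0.18; AND[min(a, b)] → w = 0.18
R2 (z=28.4): ¬strong=1−0.65=0.35, high=0.87; AND[min(a, b)] → w = 0.35
R3 (z=9.0): high=0.87, mild=0.78; AND[min(a, b)] → w = 0.78
Weighted average = (0.18·15.0 + 0.35·28.4 + 0.78·9.0) / (0.18 + 0.35 + 0.78)
  = 19.6600 / 1.3100 = 15.01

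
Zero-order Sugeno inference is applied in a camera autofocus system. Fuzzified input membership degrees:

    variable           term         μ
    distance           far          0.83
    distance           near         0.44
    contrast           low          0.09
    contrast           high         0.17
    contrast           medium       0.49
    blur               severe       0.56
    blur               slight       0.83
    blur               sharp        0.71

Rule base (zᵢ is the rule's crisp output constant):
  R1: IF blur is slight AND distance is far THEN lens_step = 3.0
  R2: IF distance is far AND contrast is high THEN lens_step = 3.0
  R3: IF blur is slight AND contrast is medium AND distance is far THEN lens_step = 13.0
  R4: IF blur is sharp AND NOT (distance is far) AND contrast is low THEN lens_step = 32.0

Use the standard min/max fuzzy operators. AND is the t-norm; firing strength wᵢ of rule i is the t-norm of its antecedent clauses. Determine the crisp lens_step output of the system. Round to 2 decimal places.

R1 (z=3.0): slight=0.83, far=0.83; AND[min(a, b)] → w = 0.83
R2 (z=3.0): far=0.83, high=0.17; AND[min(a, b)] → w = 0.17
R3 (z=13.0): slight=0.83, medium=0.49, far=0.83; AND[min(a, b)] → w = 0.49
R4 (z=32.0): sharp=0.71, ¬far=1−0.83=0.17, low=0.09; AND[min(a, b)] → w = 0.09
Weighted average = (0.83·3.0 + 0.17·3.0 + 0.49·13.0 + 0.09·32.0) / (0.83 + 0.17 + 0.49 + 0.09)
  = 12.2500 / 1.5800 = 7.75

7.75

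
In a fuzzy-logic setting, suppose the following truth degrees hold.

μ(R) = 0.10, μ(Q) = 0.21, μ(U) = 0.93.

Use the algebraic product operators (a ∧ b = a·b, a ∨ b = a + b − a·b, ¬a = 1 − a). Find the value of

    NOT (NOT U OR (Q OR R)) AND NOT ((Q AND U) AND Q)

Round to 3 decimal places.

0.634

NOT U = 1 − 0.9300 = 0.0700
Q OR R = a + b − a·b on (0.2100, 0.1000) = 0.2890
NOT U OR (Q OR R) = a + b − a·b on (0.0700, 0.2890) = 0.3388
NOT (NOT U OR (Q OR R)) = 1 − 0.3388 = 0.6612
Q AND U = a·b on (0.2100, 0.9300) = 0.1953
(Q AND U) AND Q = a·b on (0.1953, 0.2100) = 0.0410
NOT ((Q AND U) AND Q) = 1 − 0.0410 = 0.9590
NOT (NOT U OR (Q OR R)) AND NOT ((Q AND U) AND Q) = a·b on (0.6612, 0.9590) = 0.6341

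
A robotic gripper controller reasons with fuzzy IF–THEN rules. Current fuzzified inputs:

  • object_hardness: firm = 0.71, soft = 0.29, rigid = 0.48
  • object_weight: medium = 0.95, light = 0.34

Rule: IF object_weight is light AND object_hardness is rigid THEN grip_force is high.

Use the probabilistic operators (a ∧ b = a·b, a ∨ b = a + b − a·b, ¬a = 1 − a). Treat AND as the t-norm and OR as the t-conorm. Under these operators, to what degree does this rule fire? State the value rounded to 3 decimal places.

firing strength: light=0.34, rigid=0.48; AND[a·b] → w = 0.1632

0.163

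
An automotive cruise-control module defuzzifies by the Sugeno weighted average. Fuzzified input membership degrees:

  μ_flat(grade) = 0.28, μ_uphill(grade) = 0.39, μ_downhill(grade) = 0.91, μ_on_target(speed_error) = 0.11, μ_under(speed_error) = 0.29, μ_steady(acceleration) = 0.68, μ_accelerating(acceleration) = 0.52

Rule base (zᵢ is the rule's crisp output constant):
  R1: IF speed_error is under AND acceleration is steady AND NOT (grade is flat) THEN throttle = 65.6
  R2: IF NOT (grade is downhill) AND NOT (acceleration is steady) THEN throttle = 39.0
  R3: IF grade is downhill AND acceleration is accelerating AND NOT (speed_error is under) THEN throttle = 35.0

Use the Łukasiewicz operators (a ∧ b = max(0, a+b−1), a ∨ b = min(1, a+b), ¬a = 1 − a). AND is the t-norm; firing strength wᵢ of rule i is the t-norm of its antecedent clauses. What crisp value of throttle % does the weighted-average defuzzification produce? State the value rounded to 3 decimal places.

R1 (z=65.6): under=0.29, steady=0.68, ¬flat=1−0.28=0.72; AND[max(0, a+b−1)] → w = 0.00
R2 (z=39.0): ¬downhill=1−0.91=0.09, ¬steady=1−0.68=0.32; AND[max(0, a+b−1)] → w = 0.00
R3 (z=35.0): downhill=0.91, accelerating=0.52, ¬under=1−0.29=0.71; AND[max(0, a+b−1)] → w = 0.14
Weighted average = (0.00·65.6 + 0.00·39.0 + 0.14·35.0) / (0.00 + 0.00 + 0.14)
  = 4.9000 / 0.1400 = 35.000

35.000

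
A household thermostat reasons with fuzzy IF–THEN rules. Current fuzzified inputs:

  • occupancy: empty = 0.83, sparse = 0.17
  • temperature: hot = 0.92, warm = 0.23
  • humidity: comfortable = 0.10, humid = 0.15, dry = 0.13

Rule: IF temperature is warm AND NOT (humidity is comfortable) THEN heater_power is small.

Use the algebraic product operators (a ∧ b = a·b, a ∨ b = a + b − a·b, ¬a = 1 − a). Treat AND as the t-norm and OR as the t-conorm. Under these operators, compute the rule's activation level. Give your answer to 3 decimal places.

firing strength: warm=0.23, ¬comfortable=1−0.10=0.90; AND[a·b] → w = 0.2070

0.207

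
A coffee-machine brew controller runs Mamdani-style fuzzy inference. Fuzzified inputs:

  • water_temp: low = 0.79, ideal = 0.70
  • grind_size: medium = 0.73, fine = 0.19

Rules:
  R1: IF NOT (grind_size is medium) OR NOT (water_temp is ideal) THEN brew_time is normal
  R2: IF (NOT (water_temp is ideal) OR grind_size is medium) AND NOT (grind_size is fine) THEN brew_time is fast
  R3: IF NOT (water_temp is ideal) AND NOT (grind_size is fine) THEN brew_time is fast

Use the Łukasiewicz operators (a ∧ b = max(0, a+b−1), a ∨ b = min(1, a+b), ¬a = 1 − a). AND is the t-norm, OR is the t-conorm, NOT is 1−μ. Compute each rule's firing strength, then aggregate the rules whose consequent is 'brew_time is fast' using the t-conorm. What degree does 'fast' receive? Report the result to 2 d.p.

R1: ¬medium=1−0.73=0.27, ¬ideal=1−0.70=0.30; OR[min(1, a+b)] → w = 0.57
R2: (¬ideal=1−0.70=0.30 OR medium=0.73) = 1.00; AND[max(0, a+b−1)] with ¬fine=1−0.19=0.81 → w = 0.81
R3: ¬ideal=1−0.70=0.30, ¬fine=1−0.19=0.81; AND[max(0, a+b−1)] → w = 0.11
Rules with consequent 'fast': {R2, R3} → strengths 0.81, 0.11
Aggregate via t-conorm [min(1, a+b)]: 0.92

0.92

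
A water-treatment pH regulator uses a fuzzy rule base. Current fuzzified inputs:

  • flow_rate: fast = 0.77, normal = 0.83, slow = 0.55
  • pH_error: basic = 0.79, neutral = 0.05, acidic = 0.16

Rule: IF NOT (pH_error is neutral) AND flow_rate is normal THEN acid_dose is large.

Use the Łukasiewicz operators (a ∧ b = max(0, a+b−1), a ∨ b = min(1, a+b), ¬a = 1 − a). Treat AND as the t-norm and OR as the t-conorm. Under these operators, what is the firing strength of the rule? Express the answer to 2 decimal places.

firing strength: ¬neutral=1−0.05=0.95, normal=0.83; AND[max(0, a+b−1)] → w = 0.78

0.78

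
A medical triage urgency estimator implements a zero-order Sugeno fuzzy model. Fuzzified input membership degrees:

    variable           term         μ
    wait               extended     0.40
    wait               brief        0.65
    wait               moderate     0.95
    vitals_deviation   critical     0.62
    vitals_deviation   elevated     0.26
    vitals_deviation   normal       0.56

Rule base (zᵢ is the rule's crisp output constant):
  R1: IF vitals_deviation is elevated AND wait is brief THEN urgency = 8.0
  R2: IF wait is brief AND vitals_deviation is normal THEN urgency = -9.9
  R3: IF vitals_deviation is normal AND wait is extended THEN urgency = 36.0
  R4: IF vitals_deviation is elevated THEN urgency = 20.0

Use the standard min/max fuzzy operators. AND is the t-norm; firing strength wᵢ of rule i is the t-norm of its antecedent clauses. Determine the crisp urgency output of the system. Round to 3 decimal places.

R1 (z=8.0): elevated=0.26, brief=0.65; AND[min(a, b)] → w = 0.26
R2 (z=-9.9): brief=0.65, normal=0.56; AND[min(a, b)] → w = 0.56
R3 (z=36.0): normal=0.56, extended=0.40; AND[min(a, b)] → w = 0.40
R4 (z=20.0): elevated=0.26 → w = 0.26
Weighted average = (0.26·8.0 + 0.56·-9.9 + 0.40·36.0 + 0.26·20.0) / (0.26 + 0.56 + 0.40 + 0.26)
  = 16.1360 / 1.4800 = 10.903

10.903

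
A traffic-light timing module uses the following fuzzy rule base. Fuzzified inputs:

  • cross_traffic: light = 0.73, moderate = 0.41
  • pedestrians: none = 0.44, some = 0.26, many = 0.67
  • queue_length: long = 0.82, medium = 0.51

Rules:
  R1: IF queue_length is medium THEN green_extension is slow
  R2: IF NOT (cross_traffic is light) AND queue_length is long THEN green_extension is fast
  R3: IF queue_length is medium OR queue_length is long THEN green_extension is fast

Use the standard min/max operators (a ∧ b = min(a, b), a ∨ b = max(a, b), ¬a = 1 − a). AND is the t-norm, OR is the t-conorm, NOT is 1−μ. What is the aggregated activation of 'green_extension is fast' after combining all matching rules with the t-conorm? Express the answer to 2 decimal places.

R1: medium=0.51 → w = 0.51
R2: ¬light=1−0.73=0.27, long=0.82; AND[min(a, b)] → w = 0.27
R3: medium=0.51, long=0.82; OR[max(a, b)] → w = 0.82
Rules with consequent 'fast': {R2, R3} → strengths 0.27, 0.82
Aggregate via t-conorm [max(a, b)]: 0.82

0.82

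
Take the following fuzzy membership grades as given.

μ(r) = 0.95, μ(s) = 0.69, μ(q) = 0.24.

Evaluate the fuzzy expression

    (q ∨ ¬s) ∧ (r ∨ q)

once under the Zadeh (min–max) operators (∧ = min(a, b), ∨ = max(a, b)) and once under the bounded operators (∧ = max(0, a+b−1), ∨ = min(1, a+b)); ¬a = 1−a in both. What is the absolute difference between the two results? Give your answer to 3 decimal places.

Under Zadeh (min–max):
  ¬s = 1 − 0.69 = 0.31
  q ∨ ¬s = max(a, b) on (0.24, 0.31) = 0.31
  r ∨ q = max(a, b) on (0.95, 0.24) = 0.95
  (q ∨ ¬s) ∧ (r ∨ q) = min(a, b) on (0.31, 0.95) = 0.31
  → value = 0.3100
Under bounded:
  ¬s = 1 − 0.69 = 0.31
  q ∨ ¬s = min(1, a+b) on (0.24, 0.31) = 0.55
  r ∨ q = min(1, a+b) on (0.95, 0.24) = 1.00
  (q ∨ ¬s) ∧ (r ∨ q) = max(0, a+b−1) on (0.55, 1.00) = 0.55
  → value = 0.5500
|0.3100 − 0.5500| = 0.240

0.240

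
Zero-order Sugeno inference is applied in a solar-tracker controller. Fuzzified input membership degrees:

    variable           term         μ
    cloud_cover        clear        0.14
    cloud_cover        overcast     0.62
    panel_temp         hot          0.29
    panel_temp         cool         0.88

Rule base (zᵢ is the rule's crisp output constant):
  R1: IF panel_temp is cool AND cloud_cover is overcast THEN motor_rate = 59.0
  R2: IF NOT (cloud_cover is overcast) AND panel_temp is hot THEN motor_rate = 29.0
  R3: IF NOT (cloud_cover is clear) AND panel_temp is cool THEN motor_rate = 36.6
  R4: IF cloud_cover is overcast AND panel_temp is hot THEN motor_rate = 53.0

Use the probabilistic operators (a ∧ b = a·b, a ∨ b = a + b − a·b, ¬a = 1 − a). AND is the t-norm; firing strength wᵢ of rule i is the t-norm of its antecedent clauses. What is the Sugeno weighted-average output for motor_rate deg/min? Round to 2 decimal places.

45.60

R1 (z=59.0): cool=0.88, overcast=0.62; AND[a·b] → w = 0.5456
R2 (z=29.0): ¬overcast=1−0.62=0.38, hot=0.29; AND[a·b] → w = 0.1102
R3 (z=36.6): ¬clear=1−0.14=0.86, cool=0.88; AND[a·b] → w = 0.7568
R4 (z=53.0): overcast=0.62, hot=0.29; AND[a·b] → w = 0.1798
Weighted average = (0.5456·59.0 + 0.1102·29.0 + 0.7568·36.6 + 0.1798·53.0) / (0.5456 + 0.1102 + 0.7568 + 0.1798)
  = 72.6145 / 1.5924 = 45.60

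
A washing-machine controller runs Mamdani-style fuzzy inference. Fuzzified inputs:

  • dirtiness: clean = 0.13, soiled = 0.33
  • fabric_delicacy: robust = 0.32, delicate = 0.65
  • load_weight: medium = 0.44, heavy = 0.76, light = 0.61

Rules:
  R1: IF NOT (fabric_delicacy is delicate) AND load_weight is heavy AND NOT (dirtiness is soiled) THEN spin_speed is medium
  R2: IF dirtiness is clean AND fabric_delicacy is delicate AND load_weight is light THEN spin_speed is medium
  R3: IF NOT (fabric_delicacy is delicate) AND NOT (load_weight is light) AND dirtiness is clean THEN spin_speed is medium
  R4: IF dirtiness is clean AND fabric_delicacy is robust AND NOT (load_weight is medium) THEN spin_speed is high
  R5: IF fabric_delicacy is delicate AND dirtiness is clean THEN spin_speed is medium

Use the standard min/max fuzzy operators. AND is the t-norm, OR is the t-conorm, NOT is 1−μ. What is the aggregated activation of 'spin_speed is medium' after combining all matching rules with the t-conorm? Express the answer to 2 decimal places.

R1: ¬delicate=1−0.65=0.35, heavy=0.76, ¬soiled=1−0.33=0.67; AND[min(a, b)] → w = 0.35
R2: clean=0.13, delicate=0.65, light=0.61; AND[min(a, b)] → w = 0.13
R3: ¬delicate=1−0.65=0.35, ¬light=1−0.61=0.39, clean=0.13; AND[min(a, b)] → w = 0.13
R4: clean=0.13, robust=0.32, ¬medium=1−0.44=0.56; AND[min(a, b)] → w = 0.13
R5: delicate=0.65, clean=0.13; AND[min(a, b)] → w = 0.13
Rules with consequent 'medium': {R1, R2, R3, R5} → strengths 0.35, 0.13, 0.13, 0.13
Aggregate via t-conorm [max(a, b)]: 0.35

0.35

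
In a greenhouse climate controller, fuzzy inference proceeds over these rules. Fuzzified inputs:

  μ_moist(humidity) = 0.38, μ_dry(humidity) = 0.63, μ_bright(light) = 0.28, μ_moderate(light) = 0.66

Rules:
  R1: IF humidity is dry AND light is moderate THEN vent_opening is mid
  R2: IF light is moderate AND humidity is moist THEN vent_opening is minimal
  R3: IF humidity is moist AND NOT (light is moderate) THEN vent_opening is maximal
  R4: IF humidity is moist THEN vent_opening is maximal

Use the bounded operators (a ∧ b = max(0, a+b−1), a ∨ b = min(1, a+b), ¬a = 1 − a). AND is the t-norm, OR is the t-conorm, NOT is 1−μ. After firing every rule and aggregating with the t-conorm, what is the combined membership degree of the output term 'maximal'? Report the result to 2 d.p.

0.38

R1: dry=0.63, moderate=0.66; AND[max(0, a+b−1)] → w = 0.29
R2: moderate=0.66, moist=0.38; AND[max(0, a+b−1)] → w = 0.04
R3: moist=0.38, ¬moderate=1−0.66=0.34; AND[max(0, a+b−1)] → w = 0.00
R4: moist=0.38 → w = 0.38
Rules with consequent 'maximal': {R3, R4} → strengths 0.00, 0.38
Aggregate via t-conorm [min(1, a+b)]: 0.38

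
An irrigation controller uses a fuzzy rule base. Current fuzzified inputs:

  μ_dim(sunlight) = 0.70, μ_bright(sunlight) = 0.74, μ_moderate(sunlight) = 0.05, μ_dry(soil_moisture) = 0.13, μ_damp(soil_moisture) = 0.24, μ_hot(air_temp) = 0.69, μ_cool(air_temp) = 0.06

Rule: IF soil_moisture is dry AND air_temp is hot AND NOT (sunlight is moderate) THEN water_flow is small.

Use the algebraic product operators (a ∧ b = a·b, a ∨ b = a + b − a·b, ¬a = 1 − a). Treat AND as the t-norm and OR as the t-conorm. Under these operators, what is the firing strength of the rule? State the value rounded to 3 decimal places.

0.085

firing strength: dry=0.13, hot=0.69, ¬moderate=1−0.05=0.95; AND[a·b] → w = 0.0852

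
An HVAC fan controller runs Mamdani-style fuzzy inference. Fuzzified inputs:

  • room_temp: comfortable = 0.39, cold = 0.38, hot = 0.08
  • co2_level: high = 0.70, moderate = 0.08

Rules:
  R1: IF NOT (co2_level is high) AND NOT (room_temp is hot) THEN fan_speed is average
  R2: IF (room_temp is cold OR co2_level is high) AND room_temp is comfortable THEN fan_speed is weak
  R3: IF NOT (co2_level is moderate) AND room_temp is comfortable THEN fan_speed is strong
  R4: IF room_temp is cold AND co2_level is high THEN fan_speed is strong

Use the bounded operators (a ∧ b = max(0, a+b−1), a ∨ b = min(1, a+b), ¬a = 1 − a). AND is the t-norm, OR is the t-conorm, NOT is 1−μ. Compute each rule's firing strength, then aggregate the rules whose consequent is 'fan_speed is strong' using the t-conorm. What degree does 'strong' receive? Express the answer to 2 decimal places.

R1: ¬high=1−0.70=0.30, ¬hot=1−0.08=0.92; AND[max(0, a+b−1)] → w = 0.22
R2: (cold=0.38 OR high=0.70) = 1.00; AND[max(0, a+b−1)] with comfortable=0.39 → w = 0.39
R3: ¬moderate=1−0.08=0.92, comfortable=0.39; AND[max(0, a+b−1)] → w = 0.31
R4: cold=0.38, high=0.70; AND[max(0, a+b−1)] → w = 0.08
Rules with consequent 'strong': {R3, R4} → strengths 0.31, 0.08
Aggregate via t-conorm [min(1, a+b)]: 0.39

0.39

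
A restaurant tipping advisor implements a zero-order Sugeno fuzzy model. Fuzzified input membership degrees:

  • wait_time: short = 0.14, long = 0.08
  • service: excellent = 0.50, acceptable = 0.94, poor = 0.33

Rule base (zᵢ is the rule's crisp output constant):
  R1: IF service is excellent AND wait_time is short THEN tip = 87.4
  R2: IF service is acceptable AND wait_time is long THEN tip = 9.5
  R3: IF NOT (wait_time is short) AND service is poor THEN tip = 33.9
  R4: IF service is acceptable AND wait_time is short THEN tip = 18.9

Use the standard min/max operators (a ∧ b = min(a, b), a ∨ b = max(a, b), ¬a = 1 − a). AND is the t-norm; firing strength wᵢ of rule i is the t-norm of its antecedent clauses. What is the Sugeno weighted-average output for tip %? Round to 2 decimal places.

R1 (z=87.4): excellent=0.50, short=0.14; AND[min(a, b)] → w = 0.14
R2 (z=9.5): acceptable=0.94, long=0.08; AND[min(a, b)] → w = 0.08
R3 (z=33.9): ¬short=1−0.14=0.86, poor=0.33; AND[min(a, b)] → w = 0.33
R4 (z=18.9): acceptable=0.94, short=0.14; AND[min(a, b)] → w = 0.14
Weighted average = (0.14·87.4 + 0.08·9.5 + 0.33·33.9 + 0.14·18.9) / (0.14 + 0.08 + 0.33 + 0.14)
  = 26.8290 / 0.6900 = 38.88

38.88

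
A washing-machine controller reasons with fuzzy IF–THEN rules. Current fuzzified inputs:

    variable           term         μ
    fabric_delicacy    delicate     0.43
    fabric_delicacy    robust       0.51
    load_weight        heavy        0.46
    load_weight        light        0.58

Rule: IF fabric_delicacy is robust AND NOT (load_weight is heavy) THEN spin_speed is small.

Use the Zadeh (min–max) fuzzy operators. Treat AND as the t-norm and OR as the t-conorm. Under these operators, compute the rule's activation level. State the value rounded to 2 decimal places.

0.51

firing strength: robust=0.51, ¬heavy=1−0.46=0.54; AND[min(a, b)] → w = 0.51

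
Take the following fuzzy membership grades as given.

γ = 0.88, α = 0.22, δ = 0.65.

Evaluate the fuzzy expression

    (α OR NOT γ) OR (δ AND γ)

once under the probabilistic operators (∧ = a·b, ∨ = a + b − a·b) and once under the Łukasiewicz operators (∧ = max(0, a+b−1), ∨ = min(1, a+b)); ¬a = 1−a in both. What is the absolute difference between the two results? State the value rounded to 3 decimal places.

0.164

Under probabilistic:
  NOT γ = 1 − 0.8800 = 0.1200
  α OR NOT γ = a + b − a·b on (0.2200, 0.1200) = 0.3136
  δ AND γ = a·b on (0.6500, 0.8800) = 0.5720
  (α OR NOT γ) OR (δ AND γ) = a + b − a·b on (0.3136, 0.5720) = 0.7062
  → value = 0.7062
Under Łukasiewicz:
  NOT γ = 1 − 0.88 = 0.12
  α OR NOT γ = min(1, a+b) on (0.22, 0.12) = 0.34
  δ AND γ = max(0, a+b−1) on (0.65, 0.88) = 0.53
  (α OR NOT γ) OR (δ AND γ) = min(1, a+b) on (0.34, 0.53) = 0.87
  → value = 0.8700
|0.7062 − 0.8700| = 0.164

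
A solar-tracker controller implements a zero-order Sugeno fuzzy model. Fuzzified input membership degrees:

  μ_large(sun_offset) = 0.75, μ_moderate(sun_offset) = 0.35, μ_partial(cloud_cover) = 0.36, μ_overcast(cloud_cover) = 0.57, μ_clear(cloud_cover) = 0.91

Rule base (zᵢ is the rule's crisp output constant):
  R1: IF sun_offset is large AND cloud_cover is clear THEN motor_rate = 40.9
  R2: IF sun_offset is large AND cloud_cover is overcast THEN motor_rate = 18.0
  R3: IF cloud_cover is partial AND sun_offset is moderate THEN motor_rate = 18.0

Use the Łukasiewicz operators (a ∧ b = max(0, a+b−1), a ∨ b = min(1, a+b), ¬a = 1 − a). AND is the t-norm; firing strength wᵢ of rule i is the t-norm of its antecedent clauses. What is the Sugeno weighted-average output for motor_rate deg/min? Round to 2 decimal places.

33.42

R1 (z=40.9): large=0.75, clear=0.91; AND[max(0, a+b−1)] → w = 0.66
R2 (z=18.0): large=0.75, overcast=0.57; AND[max(0, a+b−1)] → w = 0.32
R3 (z=18.0): partial=0.36, moderate=0.35; AND[max(0, a+b−1)] → w = 0.00
Weighted average = (0.66·40.9 + 0.32·18.0 + 0.00·18.0) / (0.66 + 0.32 + 0.00)
  = 32.7540 / 0.9800 = 33.42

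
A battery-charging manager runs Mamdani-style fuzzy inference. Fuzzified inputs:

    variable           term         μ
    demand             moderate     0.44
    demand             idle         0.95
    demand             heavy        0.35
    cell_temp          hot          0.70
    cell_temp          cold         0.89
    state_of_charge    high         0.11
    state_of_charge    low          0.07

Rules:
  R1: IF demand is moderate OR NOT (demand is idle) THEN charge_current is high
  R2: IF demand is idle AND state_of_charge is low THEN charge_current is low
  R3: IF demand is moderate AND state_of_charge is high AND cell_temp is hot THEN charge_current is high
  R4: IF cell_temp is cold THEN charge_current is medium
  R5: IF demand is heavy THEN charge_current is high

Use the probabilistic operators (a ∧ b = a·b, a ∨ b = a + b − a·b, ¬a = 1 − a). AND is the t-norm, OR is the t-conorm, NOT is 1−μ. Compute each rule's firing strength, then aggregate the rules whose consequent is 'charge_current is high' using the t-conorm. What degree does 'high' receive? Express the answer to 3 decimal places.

R1: moderate=0.44, ¬idle=1−0.95=0.05; OR[a + b − a·b] → w = 0.4680
R2: idle=0.95, low=0.07; AND[a·b] → w = 0.0665
R3: moderate=0.44, high=0.11, hot=0.70; AND[a·b] → w = 0.0339
R4: cold=0.89 → w = 0.8900
R5: heavy=0.35 → w = 0.3500
Rules with consequent 'high': {R1, R3, R5} → strengths 0.4680, 0.0339, 0.3500
Aggregate via t-conorm [a + b − a·b]: 0.6659

0.666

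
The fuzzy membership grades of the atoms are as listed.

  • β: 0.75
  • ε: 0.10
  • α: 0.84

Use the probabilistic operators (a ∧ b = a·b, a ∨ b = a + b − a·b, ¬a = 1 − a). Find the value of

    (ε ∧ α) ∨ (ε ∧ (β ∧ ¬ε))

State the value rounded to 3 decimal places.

0.146

ε ∧ α = a·b on (0.1000, 0.8400) = 0.0840
¬ε = 1 − 0.1000 = 0.9000
β ∧ ¬ε = a·b on (0.7500, 0.9000) = 0.6750
ε ∧ (β ∧ ¬ε) = a·b on (0.1000, 0.6750) = 0.0675
(ε ∧ α) ∨ (ε ∧ (β ∧ ¬ε)) = a + b − a·b on (0.0840, 0.0675) = 0.1458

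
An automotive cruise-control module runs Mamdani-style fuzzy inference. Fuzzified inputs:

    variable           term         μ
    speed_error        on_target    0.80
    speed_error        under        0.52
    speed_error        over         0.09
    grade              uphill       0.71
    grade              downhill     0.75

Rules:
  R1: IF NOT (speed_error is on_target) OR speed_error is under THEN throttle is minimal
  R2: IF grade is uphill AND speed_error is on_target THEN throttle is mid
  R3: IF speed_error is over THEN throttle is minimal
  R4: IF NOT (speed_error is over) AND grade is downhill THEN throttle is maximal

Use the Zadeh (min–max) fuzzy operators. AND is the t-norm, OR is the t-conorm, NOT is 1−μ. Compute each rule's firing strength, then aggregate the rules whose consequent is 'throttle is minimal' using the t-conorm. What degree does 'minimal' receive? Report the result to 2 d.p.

R1: ¬on_target=1−0.80=0.20, under=0.52; OR[max(a, b)] → w = 0.52
R2: uphill=0.71, on_target=0.80; AND[min(a, b)] → w = 0.71
R3: over=0.09 → w = 0.09
R4: ¬over=1−0.09=0.91, downhill=0.75; AND[min(a, b)] → w = 0.75
Rules with consequent 'minimal': {R1, R3} → strengths 0.52, 0.09
Aggregate via t-conorm [max(a, b)]: 0.52

0.52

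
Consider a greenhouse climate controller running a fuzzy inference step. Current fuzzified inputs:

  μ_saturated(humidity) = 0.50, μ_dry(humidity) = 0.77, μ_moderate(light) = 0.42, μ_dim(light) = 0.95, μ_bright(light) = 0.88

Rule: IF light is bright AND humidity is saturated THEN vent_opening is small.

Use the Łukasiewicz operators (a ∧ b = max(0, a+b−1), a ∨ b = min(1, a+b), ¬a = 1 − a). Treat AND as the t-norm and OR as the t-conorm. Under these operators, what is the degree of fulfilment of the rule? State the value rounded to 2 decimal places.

0.38

firing strength: bright=0.88, saturated=0.50; AND[max(0, a+b−1)] → w = 0.38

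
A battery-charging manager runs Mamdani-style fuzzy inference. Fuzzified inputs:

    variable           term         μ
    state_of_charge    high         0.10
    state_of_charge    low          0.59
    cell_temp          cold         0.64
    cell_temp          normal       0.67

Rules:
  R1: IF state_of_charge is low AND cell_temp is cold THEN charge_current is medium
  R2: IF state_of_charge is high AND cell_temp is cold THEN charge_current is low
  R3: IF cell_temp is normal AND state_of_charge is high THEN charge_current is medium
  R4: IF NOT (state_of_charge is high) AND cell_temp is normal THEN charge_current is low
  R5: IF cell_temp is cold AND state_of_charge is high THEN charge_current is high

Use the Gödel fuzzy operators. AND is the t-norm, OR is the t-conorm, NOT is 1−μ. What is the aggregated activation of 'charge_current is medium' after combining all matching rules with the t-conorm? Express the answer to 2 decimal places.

0.59

R1: low=0.59, cold=0.64; AND[min(a, b)] → w = 0.59
R2: high=0.10, cold=0.64; AND[min(a, b)] → w = 0.10
R3: normal=0.67, high=0.10; AND[min(a, b)] → w = 0.10
R4: ¬high=1−0.10=0.90, normal=0.67; AND[min(a, b)] → w = 0.67
R5: cold=0.64, high=0.10; AND[min(a, b)] → w = 0.10
Rules with consequent 'medium': {R1, R3} → strengths 0.59, 0.10
Aggregate via t-conorm [max(a, b)]: 0.59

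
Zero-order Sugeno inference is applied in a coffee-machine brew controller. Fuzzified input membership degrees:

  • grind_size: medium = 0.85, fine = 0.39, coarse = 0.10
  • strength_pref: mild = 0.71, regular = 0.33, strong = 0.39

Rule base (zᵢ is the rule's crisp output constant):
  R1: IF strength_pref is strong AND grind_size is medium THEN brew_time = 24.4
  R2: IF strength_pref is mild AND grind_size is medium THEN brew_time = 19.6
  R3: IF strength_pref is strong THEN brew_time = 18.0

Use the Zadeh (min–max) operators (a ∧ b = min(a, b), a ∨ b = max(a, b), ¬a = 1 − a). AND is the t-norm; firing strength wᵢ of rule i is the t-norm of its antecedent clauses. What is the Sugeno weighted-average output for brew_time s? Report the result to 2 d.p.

R1 (z=24.4): strong=0.39, medium=0.85; AND[min(a, b)] → w = 0.39
R2 (z=19.6): mild=0.71, medium=0.85; AND[min(a, b)] → w = 0.71
R3 (z=18.0): strong=0.39 → w = 0.39
Weighted average = (0.39·24.4 + 0.71·19.6 + 0.39·18.0) / (0.39 + 0.71 + 0.39)
  = 30.4520 / 1.4900 = 20.44

20.44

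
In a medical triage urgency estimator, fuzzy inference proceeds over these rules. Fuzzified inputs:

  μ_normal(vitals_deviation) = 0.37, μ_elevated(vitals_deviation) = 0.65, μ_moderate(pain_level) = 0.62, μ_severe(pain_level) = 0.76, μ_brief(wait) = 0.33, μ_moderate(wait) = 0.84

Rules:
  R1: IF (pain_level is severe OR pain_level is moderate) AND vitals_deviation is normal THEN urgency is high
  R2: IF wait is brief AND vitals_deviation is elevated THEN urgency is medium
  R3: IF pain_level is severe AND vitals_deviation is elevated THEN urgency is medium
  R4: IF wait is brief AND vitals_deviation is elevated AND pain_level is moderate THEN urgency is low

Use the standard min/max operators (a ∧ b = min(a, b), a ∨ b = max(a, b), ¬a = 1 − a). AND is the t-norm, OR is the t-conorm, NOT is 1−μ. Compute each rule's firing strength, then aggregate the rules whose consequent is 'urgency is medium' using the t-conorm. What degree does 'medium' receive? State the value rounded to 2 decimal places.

0.65

R1: (severe=0.76 OR moderate=0.62) = 0.76; AND[min(a, b)] with normal=0.37 → w = 0.37
R2: brief=0.33, elevated=0.65; AND[min(a, b)] → w = 0.33
R3: severe=0.76, elevated=0.65; AND[min(a, b)] → w = 0.65
R4: brief=0.33, elevated=0.65, moderate=0.62; AND[min(a, b)] → w = 0.33
Rules with consequent 'medium': {R2, R3} → strengths 0.33, 0.65
Aggregate via t-conorm [max(a, b)]: 0.65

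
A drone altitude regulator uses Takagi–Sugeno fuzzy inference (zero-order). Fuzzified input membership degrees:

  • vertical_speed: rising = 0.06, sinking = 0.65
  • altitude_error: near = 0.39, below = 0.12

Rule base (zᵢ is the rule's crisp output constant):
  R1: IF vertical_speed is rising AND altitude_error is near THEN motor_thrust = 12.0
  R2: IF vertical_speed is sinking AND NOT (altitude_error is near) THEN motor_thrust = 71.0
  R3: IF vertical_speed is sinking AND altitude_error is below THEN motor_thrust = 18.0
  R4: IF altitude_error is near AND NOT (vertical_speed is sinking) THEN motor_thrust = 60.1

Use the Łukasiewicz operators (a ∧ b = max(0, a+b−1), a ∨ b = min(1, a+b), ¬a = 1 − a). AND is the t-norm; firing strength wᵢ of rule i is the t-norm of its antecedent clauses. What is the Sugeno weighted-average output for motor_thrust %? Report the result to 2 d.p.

R1 (z=12.0): rising=0.06, near=0.39; AND[max(0, a+b−1)] → w = 0.00
R2 (z=71.0): sinking=0.65, ¬near=1−0.39=0.61; AND[max(0, a+b−1)] → w = 0.26
R3 (z=18.0): sinking=0.65, below=0.12; AND[max(0, a+b−1)] → w = 0.00
R4 (z=60.1): near=0.39, ¬sinking=1−0.65=0.35; AND[max(0, a+b−1)] → w = 0.00
Weighted average = (0.00·12.0 + 0.26·71.0 + 0.00·18.0 + 0.00·60.1) / (0.00 + 0.26 + 0.00 + 0.00)
  = 18.4600 / 0.2600 = 71.00

71.00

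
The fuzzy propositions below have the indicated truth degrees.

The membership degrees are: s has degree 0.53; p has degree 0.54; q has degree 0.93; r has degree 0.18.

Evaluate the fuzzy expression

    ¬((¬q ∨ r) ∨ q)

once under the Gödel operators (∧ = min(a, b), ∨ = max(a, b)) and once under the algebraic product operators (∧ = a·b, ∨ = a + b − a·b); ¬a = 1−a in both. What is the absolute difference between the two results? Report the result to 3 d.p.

Under Gödel:
  ¬q = 1 − 0.93 = 0.07
  ¬q ∨ r = max(a, b) on (0.07, 0.18) = 0.18
  (¬q ∨ r) ∨ q = max(a, b) on (0.18, 0.93) = 0.93
  ¬((¬q ∨ r) ∨ q) = 1 − 0.93 = 0.07
  → value = 0.0700
Under algebraic product:
  ¬q = 1 − 0.9300 = 0.0700
  ¬q ∨ r = a + b − a·b on (0.0700, 0.1800) = 0.2374
  (¬q ∨ r) ∨ q = a + b − a·b on (0.2374, 0.9300) = 0.9466
  ¬((¬q ∨ r) ∨ q) = 1 − 0.9466 = 0.0534
  → value = 0.0534
|0.0700 − 0.0534| = 0.017

0.017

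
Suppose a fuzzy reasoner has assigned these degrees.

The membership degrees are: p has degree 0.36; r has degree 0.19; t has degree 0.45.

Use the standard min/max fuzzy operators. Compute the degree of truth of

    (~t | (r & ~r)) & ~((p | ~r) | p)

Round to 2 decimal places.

~t = 1 − 0.45 = 0.55
~r = 1 − 0.19 = 0.81
r & ~r = min(a, b) on (0.19, 0.81) = 0.19
~t | (r & ~r) = max(a, b) on (0.55, 0.19) = 0.55
~r = 1 − 0.19 = 0.81
p | ~r = max(a, b) on (0.36, 0.81) = 0.81
(p | ~r) | p = max(a, b) on (0.81, 0.36) = 0.81
~((p | ~r) | p) = 1 − 0.81 = 0.19
(~t | (r & ~r)) & ~((p | ~r) | p) = min(a, b) on (0.55, 0.19) = 0.19

0.19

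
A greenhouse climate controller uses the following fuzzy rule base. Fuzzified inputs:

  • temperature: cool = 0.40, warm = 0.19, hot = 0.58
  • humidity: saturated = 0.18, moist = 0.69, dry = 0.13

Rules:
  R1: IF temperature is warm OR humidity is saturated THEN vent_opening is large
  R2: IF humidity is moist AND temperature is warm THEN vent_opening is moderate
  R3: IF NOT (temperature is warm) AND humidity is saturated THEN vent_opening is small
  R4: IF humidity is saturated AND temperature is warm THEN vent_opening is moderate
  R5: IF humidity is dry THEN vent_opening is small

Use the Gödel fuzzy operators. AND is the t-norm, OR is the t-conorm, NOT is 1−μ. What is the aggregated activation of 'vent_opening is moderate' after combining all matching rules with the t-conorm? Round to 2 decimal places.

0.19

R1: warm=0.19, saturated=0.18; OR[max(a, b)] → w = 0.19
R2: moist=0.69, warm=0.19; AND[min(a, b)] → w = 0.19
R3: ¬warm=1−0.19=0.81, saturated=0.18; AND[min(a, b)] → w = 0.18
R4: saturated=0.18, warm=0.19; AND[min(a, b)] → w = 0.18
R5: dry=0.13 → w = 0.13
Rules with consequent 'moderate': {R2, R4} → strengths 0.19, 0.18
Aggregate via t-conorm [max(a, b)]: 0.19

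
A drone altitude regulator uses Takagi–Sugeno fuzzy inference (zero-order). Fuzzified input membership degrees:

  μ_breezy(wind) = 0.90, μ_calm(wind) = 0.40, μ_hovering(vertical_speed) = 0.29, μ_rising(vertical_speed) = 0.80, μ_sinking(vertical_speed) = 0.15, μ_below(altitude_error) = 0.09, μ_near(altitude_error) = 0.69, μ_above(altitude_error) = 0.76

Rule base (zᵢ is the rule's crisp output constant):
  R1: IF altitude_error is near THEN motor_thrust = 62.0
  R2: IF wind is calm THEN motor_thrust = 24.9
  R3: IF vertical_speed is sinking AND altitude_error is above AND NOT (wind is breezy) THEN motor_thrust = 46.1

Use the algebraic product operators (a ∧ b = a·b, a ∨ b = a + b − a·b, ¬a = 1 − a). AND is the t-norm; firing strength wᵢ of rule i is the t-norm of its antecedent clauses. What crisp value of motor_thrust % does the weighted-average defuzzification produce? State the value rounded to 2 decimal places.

48.36

R1 (z=62.0): near=0.69 → w = 0.6900
R2 (z=24.9): calm=0.40 → w = 0.4000
R3 (z=46.1): sinking=0.15, above=0.76, ¬breezy=1−0.90=0.10; AND[a·b] → w = 0.0114
Weighted average = (0.6900·62.0 + 0.4000·24.9 + 0.0114·46.1) / (0.6900 + 0.4000 + 0.0114)
  = 53.2655 / 1.1014 = 48.36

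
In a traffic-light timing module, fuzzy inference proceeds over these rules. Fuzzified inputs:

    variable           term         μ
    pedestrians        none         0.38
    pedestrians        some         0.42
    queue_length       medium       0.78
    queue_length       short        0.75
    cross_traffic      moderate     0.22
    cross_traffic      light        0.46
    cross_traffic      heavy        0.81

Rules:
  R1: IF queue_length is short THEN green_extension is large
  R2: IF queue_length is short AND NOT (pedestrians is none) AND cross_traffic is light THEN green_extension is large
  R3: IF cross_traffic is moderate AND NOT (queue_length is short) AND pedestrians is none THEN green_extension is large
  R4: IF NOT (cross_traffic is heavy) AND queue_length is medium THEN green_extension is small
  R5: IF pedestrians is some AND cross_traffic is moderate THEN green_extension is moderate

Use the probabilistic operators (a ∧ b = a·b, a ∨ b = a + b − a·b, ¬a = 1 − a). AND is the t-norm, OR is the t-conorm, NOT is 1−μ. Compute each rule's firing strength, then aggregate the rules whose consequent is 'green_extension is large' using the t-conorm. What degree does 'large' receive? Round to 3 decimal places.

R1: short=0.75 → w = 0.7500
R2: short=0.75, ¬none=1−0.38=0.62, light=0.46; AND[a·b] → w = 0.2139
R3: moderate=0.22, ¬short=1−0.75=0.25, none=0.38; AND[a·b] → w = 0.0209
R4: ¬heavy=1−0.81=0.19, medium=0.78; AND[a·b] → w = 0.1482
R5: some=0.42, moderate=0.22; AND[a·b] → w = 0.0924
Rules with consequent 'large': {R1, R2, R3} → strengths 0.7500, 0.2139, 0.0209
Aggregate via t-conorm [a + b − a·b]: 0.8076

0.808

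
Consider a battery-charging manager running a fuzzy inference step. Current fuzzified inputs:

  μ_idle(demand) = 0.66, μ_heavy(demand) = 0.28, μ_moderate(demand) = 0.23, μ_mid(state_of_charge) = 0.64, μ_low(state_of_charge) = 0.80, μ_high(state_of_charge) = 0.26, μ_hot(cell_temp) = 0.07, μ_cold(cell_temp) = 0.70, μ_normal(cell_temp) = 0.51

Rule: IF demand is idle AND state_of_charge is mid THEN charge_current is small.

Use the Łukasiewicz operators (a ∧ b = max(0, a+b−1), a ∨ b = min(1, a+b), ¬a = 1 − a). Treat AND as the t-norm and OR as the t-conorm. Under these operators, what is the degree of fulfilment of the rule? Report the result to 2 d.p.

0.30

firing strength: idle=0.66, mid=0.64; AND[max(0, a+b−1)] → w = 0.30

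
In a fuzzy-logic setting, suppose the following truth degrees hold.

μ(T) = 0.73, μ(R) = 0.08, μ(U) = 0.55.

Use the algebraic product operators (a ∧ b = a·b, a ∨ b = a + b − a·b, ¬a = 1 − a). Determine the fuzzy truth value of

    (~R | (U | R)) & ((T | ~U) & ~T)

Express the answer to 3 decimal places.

~R = 1 − 0.0800 = 0.9200
U | R = a + b − a·b on (0.5500, 0.0800) = 0.5860
~R | (U | R) = a + b − a·b on (0.9200, 0.5860) = 0.9669
~U = 1 − 0.5500 = 0.4500
T | ~U = a + b − a·b on (0.7300, 0.4500) = 0.8515
~T = 1 − 0.7300 = 0.2700
(T | ~U) & ~T = a·b on (0.8515, 0.2700) = 0.2299
(~R | (U | R)) & ((T | ~U) & ~T) = a·b on (0.9669, 0.2299) = 0.2223

0.222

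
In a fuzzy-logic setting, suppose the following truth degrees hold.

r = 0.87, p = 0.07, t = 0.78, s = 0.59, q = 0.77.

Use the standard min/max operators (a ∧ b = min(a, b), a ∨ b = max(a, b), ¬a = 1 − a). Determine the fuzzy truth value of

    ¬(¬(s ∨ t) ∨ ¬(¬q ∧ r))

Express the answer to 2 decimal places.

s ∨ t = max(a, b) on (0.59, 0.78) = 0.78
¬(s ∨ t) = 1 − 0.78 = 0.22
¬q = 1 − 0.77 = 0.23
¬q ∧ r = min(a, b) on (0.23, 0.87) = 0.23
¬(¬q ∧ r) = 1 − 0.23 = 0.77
¬(s ∨ t) ∨ ¬(¬q ∧ r) = max(a, b) on (0.22, 0.77) = 0.77
¬(¬(s ∨ t) ∨ ¬(¬q ∧ r)) = 1 − 0.77 = 0.23

0.23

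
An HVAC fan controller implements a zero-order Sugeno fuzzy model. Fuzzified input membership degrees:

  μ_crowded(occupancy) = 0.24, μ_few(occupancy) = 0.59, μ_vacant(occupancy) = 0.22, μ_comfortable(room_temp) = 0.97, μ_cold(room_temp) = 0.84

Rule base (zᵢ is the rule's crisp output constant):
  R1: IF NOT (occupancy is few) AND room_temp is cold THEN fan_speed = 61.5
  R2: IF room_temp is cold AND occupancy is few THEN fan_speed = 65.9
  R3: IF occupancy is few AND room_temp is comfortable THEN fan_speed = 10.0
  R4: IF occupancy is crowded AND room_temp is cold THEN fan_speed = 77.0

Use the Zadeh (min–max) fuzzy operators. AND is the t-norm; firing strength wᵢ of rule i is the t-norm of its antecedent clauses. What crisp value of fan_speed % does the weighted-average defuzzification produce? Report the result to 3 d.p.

48.348

R1 (z=61.5): ¬few=1−0.59=0.41, cold=0.84; AND[min(a, b)] → w = 0.41
R2 (z=65.9): cold=0.84, few=0.59; AND[min(a, b)] → w = 0.59
R3 (z=10.0): few=0.59, comfortable=0.97; AND[min(a, b)] → w = 0.59
R4 (z=77.0): crowded=0.24, cold=0.84; AND[min(a, b)] → w = 0.24
Weighted average = (0.41·61.5 + 0.59·65.9 + 0.59·10.0 + 0.24·77.0) / (0.41 + 0.59 + 0.59 + 0.24)
  = 88.4760 / 1.8300 = 48.348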